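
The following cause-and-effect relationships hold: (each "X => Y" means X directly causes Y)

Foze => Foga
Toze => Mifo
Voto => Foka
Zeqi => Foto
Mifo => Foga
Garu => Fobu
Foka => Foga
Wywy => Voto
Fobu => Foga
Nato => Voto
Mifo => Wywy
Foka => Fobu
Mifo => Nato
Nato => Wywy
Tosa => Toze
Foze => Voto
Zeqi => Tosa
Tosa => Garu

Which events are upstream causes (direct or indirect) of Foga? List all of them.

Fobu, Foka, Foze, Garu, Mifo, Nato, Tosa, Toze, Voto, Wywy, Zeqi

Immediate causes of Foga: Mifo, Foze, Foka, Fobu.
Further upstream: Zeqi, Tosa, Toze, Nato, Wywy, Garu, Voto.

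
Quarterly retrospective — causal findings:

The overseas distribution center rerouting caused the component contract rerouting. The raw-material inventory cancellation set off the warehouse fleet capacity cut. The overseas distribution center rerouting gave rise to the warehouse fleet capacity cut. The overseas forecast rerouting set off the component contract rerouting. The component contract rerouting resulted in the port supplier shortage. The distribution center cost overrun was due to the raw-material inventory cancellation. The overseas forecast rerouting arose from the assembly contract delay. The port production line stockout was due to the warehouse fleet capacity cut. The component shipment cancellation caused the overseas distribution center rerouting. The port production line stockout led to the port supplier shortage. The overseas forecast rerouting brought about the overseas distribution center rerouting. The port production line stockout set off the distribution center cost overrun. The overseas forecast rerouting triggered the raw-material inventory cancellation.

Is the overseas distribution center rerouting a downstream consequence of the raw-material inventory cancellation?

The raw-material inventory cancellation leads to the warehouse fleet capacity cut, the port production line stockout, the distribution center cost overrun, the port supplier shortage; the overseas distribution center rerouting is not among them.

No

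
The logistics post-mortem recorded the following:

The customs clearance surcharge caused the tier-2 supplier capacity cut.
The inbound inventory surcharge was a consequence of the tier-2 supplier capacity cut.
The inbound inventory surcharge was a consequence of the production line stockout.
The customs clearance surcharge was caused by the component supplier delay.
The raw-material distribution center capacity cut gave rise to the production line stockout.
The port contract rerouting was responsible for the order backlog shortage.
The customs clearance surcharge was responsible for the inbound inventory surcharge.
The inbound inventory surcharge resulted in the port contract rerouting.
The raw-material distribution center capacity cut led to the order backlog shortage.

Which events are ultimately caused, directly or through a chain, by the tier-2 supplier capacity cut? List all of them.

the inbound inventory surcharge, the order backlog shortage, the port contract rerouting

Direct effects: the inbound inventory surcharge.
2 steps out: the port contract rerouting.
3 steps out: the order backlog shortage.
Not reachable from it: the component supplier delay, the raw-material distribution center capacity cut, the customs clearance surcharge, the production line stockout.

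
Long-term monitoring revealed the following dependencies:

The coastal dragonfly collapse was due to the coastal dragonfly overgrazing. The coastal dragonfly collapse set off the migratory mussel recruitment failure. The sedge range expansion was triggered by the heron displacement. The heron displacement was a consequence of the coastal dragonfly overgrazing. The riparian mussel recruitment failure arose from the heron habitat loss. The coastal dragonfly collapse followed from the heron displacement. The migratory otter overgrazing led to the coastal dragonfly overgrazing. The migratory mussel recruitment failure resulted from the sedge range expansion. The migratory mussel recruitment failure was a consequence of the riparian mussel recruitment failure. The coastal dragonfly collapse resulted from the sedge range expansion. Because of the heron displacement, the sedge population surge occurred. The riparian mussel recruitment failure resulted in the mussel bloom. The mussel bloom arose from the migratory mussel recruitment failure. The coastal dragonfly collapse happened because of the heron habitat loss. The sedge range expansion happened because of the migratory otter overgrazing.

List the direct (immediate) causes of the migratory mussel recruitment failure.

Upstream contributors include the migratory otter overgrazing, the coastal dragonfly overgrazing, the heron displacement, the heron habitat loss, but only the coastal dragonfly collapse, the riparian mussel recruitment failure, the sedge range expansion feed directly into the migratory mussel recruitment failure.

the coastal dragonfly collapse, the riparian mussel recruitment failure, the sedge range expansion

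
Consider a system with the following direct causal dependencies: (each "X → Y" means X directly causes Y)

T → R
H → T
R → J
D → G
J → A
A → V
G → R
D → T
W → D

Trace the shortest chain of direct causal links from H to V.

H → T → R → J → A → V

H → T
T → R
R → J
J → A
A → V
Length: 5 steps.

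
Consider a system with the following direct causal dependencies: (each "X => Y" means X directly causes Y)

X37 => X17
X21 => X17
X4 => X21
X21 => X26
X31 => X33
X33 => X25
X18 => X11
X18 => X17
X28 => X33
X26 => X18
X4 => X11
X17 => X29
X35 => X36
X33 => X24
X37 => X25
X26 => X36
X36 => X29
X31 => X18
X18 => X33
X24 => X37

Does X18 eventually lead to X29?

There is a causal chain: X18 → X17 → X29.

Yes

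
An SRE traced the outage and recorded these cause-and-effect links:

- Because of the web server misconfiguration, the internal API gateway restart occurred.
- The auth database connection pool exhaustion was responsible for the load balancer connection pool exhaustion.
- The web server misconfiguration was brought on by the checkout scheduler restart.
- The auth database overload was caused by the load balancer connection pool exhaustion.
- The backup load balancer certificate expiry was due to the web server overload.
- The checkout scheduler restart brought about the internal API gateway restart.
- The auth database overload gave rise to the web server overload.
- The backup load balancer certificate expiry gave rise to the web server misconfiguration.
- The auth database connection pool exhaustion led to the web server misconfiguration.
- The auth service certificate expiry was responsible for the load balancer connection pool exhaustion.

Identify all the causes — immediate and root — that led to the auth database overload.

the auth database connection pool exhaustion, the auth service certificate expiry, the load balancer connection pool exhaustion

Immediate cause of the auth database overload: the load balancer connection pool exhaustion.
Further upstream: the auth service certificate expiry, the auth database connection pool exhaustion.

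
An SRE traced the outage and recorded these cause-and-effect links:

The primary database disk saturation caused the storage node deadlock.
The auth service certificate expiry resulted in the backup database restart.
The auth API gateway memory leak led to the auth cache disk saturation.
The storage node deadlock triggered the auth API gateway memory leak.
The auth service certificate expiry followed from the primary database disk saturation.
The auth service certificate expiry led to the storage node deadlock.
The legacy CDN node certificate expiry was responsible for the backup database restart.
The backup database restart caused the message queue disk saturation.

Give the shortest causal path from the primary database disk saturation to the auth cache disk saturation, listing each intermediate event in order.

the primary database disk saturation → the storage node deadlock → the auth API gateway memory leak → the auth cache disk saturation

the primary database disk saturation → the storage node deadlock
the storage node deadlock → the auth API gateway memory leak
the auth API gateway memory leak → the auth cache disk saturation
Length: 3 steps.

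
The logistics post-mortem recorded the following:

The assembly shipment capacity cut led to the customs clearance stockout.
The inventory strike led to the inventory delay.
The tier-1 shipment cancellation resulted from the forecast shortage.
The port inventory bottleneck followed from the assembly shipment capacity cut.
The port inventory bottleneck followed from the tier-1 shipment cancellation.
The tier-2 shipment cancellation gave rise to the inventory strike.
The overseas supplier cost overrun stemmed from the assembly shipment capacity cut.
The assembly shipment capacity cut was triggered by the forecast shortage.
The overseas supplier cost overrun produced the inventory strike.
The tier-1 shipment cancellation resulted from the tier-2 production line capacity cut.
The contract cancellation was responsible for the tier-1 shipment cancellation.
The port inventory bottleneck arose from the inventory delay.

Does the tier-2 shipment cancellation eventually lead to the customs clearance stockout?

No

The tier-2 shipment cancellation leads to the inventory strike, the inventory delay, the port inventory bottleneck; the customs clearance stockout is not among them.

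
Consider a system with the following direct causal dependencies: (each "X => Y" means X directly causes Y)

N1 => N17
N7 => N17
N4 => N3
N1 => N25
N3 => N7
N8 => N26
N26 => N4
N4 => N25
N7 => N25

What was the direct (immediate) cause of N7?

N3

Upstream contributors include N8, N26, N4, but only N3 feeds directly into N7.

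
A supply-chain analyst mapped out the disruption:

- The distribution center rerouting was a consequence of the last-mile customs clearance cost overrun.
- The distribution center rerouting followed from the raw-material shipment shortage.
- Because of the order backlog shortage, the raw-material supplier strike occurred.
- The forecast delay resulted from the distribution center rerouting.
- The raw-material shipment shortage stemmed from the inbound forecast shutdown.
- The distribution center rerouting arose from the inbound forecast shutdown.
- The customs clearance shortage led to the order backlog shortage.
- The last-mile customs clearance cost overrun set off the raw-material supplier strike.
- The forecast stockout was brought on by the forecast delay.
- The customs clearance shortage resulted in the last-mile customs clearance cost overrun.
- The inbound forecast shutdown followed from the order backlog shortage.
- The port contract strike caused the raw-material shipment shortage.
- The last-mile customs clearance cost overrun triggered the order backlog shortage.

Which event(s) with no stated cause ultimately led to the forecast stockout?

the customs clearance shortage, the port contract strike

Tracing upstream from the forecast stockout: the forecast stockout ← the forecast delay ← the distribution center rerouting ← the raw-material shipment shortage ← the port contract strike.
A separate upstream branch: the forecast stockout ← the forecast delay ← the distribution center rerouting ← the last-mile customs clearance cost overrun ← the customs clearance shortage.
Each of those chain origins has no stated cause.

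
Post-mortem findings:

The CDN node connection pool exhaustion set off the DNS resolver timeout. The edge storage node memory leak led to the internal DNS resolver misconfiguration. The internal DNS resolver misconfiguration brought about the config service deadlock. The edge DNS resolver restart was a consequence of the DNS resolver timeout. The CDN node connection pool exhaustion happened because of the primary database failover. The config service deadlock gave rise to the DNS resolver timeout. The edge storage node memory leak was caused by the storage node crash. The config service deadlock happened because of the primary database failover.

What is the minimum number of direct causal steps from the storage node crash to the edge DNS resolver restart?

Shortest chain: the storage node crash → the edge storage node memory leak → the internal DNS resolver misconfiguration → the config service deadlock → the DNS resolver timeout → the edge DNS resolver restart.

5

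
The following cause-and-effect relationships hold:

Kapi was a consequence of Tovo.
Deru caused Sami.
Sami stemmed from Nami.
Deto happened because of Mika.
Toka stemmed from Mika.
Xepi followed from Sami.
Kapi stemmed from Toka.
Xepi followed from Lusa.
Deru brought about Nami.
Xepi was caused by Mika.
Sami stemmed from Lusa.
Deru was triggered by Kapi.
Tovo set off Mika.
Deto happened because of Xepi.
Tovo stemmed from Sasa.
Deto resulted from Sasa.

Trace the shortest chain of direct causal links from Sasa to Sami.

Sasa → Tovo → Kapi → Deru → Sami

Sasa → Tovo
Tovo → Kapi
Kapi → Deru
Deru → Sami
Length: 4 steps.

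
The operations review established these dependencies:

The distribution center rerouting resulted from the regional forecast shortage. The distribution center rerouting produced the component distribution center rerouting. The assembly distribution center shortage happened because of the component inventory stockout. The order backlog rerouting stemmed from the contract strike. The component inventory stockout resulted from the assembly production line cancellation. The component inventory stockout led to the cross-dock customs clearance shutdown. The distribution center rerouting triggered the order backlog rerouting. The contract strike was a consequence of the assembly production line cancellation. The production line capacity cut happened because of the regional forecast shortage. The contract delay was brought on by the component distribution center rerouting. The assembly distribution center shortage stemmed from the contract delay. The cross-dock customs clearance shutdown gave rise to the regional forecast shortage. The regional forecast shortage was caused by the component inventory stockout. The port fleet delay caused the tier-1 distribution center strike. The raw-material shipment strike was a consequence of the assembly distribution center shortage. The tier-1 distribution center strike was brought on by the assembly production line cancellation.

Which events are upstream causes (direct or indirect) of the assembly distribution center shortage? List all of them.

Immediate causes of the assembly distribution center shortage: the component inventory stockout, the contract delay.
Further upstream: the assembly production line cancellation, the cross-dock customs clearance shutdown, the regional forecast shortage, the distribution center rerouting, the component distribution center rerouting.

the assembly production line cancellation, the component distribution center rerouting, the component inventory stockout, the contract delay, the cross-dock customs clearance shutdown, the distribution center rerouting, the regional forecast shortage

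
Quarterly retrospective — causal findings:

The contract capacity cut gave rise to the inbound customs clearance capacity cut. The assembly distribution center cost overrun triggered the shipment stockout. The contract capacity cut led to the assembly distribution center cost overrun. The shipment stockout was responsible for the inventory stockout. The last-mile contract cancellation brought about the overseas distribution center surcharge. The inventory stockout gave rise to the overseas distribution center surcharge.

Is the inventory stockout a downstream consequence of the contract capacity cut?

Yes

There is a causal chain: the contract capacity cut → the assembly distribution center cost overrun → the shipment stockout → the inventory stockout.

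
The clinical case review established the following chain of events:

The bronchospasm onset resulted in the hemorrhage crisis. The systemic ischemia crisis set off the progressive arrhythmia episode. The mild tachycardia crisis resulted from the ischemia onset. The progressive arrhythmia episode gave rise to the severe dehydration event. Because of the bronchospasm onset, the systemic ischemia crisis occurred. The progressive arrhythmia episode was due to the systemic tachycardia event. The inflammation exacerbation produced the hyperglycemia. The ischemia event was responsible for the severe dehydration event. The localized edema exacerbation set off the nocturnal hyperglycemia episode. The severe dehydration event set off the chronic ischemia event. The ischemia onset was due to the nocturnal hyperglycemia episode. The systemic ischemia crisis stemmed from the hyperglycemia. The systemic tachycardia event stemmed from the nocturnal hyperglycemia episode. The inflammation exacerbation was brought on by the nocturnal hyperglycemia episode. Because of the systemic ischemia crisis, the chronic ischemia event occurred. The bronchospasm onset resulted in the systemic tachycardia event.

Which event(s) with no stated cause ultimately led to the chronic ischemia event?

Tracing upstream from the chronic ischemia event: the chronic ischemia event ← the systemic ischemia crisis ← the hyperglycemia ← the inflammation exacerbation ← the nocturnal hyperglycemia episode ← the localized edema exacerbation.
A separate upstream branch: the chronic ischemia event ← the systemic ischemia crisis ← the bronchospasm onset.
A separate upstream branch: the chronic ischemia event ← the severe dehydration event ← the ischemia event.
Each of those chain origins has no stated cause.

the bronchospasm onset, the ischemia event, the localized edema exacerbation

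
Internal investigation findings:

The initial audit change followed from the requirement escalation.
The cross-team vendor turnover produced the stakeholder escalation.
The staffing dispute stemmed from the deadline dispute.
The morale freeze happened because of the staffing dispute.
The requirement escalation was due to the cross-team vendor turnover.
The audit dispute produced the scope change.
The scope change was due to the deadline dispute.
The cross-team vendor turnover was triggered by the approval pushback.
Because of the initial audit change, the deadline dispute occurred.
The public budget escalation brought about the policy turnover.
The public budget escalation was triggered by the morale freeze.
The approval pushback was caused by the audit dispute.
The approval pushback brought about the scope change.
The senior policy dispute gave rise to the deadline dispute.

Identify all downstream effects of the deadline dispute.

Direct effects: the staffing dispute, the scope change.
2 steps out: the morale freeze.
3 steps out: the public budget escalation.
4 steps out: the policy turnover.
Not reachable from it: the audit dispute, the approval pushback, the senior policy dispute, the cross-team vendor turnover, the requirement escalation, the initial audit change, the stakeholder escalation.

the morale freeze, the policy turnover, the public budget escalation, the scope change, the staffing dispute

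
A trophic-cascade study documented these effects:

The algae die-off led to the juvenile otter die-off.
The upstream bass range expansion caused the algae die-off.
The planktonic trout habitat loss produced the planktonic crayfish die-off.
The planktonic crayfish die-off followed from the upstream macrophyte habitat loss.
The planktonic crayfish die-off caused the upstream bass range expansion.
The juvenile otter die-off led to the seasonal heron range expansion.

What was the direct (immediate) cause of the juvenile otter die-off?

Upstream contributors include the upstream macrophyte habitat loss, the planktonic crayfish die-off, the upstream bass range expansion, the planktonic trout habitat loss, but only the algae die-off feeds directly into the juvenile otter die-off.

the algae die-off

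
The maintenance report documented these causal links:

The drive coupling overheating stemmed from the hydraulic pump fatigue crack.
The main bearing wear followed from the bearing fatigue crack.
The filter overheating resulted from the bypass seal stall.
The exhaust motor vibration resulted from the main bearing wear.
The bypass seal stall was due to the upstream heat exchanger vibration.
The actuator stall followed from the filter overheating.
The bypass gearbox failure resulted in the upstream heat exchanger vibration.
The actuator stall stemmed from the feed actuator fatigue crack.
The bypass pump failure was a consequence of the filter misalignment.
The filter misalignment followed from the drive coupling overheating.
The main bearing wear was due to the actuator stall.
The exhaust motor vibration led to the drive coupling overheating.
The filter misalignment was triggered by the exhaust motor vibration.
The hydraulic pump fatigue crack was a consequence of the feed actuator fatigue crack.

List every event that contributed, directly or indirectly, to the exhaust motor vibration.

the actuator stall, the bearing fatigue crack, the bypass gearbox failure, the bypass seal stall, the feed actuator fatigue crack, the filter overheating, the main bearing wear, the upstream heat exchanger vibration

Immediate cause of the exhaust motor vibration: the main bearing wear.
Further upstream: the bearing fatigue crack, the bypass gearbox failure, the feed actuator fatigue crack, the upstream heat exchanger vibration, the bypass seal stall, the filter overheating, the actuator stall.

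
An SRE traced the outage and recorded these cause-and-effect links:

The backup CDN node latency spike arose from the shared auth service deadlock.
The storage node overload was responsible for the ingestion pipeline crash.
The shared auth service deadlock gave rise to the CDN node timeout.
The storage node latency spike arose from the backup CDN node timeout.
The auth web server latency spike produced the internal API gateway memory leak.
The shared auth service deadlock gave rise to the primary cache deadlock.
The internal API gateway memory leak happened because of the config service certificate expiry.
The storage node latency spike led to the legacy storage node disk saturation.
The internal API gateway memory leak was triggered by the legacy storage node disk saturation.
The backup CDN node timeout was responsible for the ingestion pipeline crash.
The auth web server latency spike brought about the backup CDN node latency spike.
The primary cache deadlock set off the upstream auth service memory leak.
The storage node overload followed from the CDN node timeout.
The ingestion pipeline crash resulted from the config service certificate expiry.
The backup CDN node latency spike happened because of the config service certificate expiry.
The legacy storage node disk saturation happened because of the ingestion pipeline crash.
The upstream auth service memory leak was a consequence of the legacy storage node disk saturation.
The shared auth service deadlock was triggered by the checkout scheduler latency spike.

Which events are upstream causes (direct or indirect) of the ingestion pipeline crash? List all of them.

the CDN node timeout, the backup CDN node timeout, the checkout scheduler latency spike, the config service certificate expiry, the shared auth service deadlock, the storage node overload

Immediate causes of the ingestion pipeline crash: the backup CDN node timeout, the storage node overload, the config service certificate expiry.
Further upstream: the checkout scheduler latency spike, the shared auth service deadlock, the CDN node timeout.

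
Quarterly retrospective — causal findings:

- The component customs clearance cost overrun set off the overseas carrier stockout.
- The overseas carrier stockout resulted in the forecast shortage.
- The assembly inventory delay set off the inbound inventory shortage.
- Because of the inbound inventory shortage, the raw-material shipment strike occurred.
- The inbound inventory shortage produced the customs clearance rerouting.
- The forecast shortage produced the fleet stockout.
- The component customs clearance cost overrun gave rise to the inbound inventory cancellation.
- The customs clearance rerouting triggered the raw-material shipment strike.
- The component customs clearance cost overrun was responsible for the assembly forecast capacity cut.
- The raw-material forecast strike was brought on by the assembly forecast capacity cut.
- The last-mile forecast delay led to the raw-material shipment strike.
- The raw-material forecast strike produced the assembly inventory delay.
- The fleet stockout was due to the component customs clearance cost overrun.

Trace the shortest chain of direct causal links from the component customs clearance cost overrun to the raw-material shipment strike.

the component customs clearance cost overrun → the assembly forecast capacity cut
the assembly forecast capacity cut → the raw-material forecast strike
the raw-material forecast strike → the assembly inventory delay
the assembly inventory delay → the inbound inventory shortage
the inbound inventory shortage → the raw-material shipment strike
Length: 5 steps.

the component customs clearance cost overrun → the assembly forecast capacity cut → the raw-material forecast strike → the assembly inventory delay → the inbound inventory shortage → the raw-material shipment strike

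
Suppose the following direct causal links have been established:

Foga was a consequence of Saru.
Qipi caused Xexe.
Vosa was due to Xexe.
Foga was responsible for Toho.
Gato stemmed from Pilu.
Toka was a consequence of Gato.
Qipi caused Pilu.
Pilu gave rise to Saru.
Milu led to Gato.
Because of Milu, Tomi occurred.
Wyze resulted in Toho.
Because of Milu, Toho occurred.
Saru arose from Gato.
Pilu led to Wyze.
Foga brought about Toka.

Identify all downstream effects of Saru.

Direct effects: Foga.
2 steps out: Toho, Toka.
Not reachable from it: Qipi, Xexe, Pilu, Milu, Tomi, Vosa, Wyze, Gato.

Foga, Toho, Toka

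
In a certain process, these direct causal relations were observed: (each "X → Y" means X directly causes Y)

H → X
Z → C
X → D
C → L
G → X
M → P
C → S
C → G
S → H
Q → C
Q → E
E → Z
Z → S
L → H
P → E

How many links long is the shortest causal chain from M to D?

Shortest chain: M → P → E → Z → C → G → X → D.

7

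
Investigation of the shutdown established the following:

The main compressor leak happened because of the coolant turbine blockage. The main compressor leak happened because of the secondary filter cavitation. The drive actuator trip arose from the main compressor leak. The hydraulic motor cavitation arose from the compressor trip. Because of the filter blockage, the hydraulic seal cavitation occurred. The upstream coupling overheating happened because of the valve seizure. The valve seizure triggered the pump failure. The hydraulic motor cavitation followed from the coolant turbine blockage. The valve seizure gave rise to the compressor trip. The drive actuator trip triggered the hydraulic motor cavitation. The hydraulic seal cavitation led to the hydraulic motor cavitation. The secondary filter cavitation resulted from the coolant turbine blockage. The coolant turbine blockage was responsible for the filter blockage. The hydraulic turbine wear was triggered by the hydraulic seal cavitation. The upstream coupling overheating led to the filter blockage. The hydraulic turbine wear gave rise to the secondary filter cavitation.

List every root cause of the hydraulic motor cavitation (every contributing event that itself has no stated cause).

Tracing upstream from the hydraulic motor cavitation: the hydraulic motor cavitation ← the coolant turbine blockage.
A separate upstream branch: the hydraulic motor cavitation ← the compressor trip ← the valve seizure.
Each of those chain origins has no stated cause.

the coolant turbine blockage, the valve seizure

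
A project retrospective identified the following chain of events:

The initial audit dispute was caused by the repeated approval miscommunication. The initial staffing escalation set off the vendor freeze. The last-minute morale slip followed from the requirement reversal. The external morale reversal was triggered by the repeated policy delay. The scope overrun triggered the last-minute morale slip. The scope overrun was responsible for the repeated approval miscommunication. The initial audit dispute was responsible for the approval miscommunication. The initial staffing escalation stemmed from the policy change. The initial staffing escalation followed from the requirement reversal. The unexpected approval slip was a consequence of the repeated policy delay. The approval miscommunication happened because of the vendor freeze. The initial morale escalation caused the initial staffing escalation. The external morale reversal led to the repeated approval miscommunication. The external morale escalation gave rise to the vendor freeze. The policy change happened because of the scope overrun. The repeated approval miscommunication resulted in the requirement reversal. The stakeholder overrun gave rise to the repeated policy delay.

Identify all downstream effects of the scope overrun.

Direct effects: the policy change, the repeated approval miscommunication, the last-minute morale slip.
2 steps out: the initial audit dispute, the requirement reversal, the initial staffing escalation.
3 steps out: the vendor freeze, the approval miscommunication.
Not reachable from it: the external morale escalation, the stakeholder overrun, the initial morale escalation, the repeated policy delay, the unexpected approval slip, the external morale reversal.

the approval miscommunication, the initial audit dispute, the initial staffing escalation, the last-minute morale slip, the policy change, the repeated approval miscommunication, the requirement reversal, the vendor freeze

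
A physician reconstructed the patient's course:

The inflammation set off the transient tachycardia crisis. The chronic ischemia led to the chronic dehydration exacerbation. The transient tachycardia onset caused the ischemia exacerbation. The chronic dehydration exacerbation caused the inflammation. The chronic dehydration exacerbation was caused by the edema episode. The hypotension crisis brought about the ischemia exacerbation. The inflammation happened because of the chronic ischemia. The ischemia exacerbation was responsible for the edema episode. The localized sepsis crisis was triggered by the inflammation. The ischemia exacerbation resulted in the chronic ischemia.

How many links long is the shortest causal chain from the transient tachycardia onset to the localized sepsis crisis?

Shortest chain: the transient tachycardia onset → the ischemia exacerbation → the chronic ischemia → the inflammation → the localized sepsis crisis.

4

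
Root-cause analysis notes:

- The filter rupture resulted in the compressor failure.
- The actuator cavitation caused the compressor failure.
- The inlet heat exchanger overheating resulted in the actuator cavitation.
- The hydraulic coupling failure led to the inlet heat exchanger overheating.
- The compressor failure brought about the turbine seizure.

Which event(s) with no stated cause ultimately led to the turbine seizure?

the filter rupture, the hydraulic coupling failure

Tracing upstream from the turbine seizure: the turbine seizure ← the compressor failure ← the actuator cavitation ← the inlet heat exchanger overheating ← the hydraulic coupling failure.
A separate upstream branch: the turbine seizure ← the compressor failure ← the filter rupture.
Each of those chain origins has no stated cause.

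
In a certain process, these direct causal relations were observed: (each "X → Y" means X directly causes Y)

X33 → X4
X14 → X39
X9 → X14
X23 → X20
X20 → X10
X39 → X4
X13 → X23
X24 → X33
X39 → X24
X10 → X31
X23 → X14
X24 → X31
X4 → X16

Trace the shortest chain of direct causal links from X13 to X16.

X13 → X23 → X14 → X39 → X4 → X16

X13 → X23
X23 → X14
X14 → X39
X39 → X4
X4 → X16
Length: 5 steps.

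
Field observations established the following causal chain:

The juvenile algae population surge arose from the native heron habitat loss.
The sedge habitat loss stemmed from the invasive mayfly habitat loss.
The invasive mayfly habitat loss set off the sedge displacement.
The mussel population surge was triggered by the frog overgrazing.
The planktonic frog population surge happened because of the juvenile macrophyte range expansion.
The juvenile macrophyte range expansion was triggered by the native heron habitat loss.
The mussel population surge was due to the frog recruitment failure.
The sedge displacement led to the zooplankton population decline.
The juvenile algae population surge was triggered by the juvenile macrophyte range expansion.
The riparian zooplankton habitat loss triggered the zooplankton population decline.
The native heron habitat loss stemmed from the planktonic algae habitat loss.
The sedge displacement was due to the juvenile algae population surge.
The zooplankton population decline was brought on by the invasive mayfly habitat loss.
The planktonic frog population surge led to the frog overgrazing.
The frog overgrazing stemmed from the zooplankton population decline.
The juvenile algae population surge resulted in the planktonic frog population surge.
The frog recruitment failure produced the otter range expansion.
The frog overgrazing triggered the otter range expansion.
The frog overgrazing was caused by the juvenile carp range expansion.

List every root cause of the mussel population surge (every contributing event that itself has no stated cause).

Tracing upstream from the mussel population surge: the mussel population surge ← the frog overgrazing ← the zooplankton population decline ← the riparian zooplankton habitat loss.
A separate upstream branch: the mussel population surge ← the frog overgrazing ← the planktonic frog population surge ← the juvenile macrophyte range expansion ← the native heron habitat loss ← the planktonic algae habitat loss.
A separate upstream branch: the mussel population surge ← the frog overgrazing ← the juvenile carp range expansion.
A separate upstream branch: the mussel population surge ← the frog overgrazing ← the zooplankton population decline ← the invasive mayfly habitat loss.
A separate upstream branch: the mussel population surge ← the frog recruitment failure.
Each of those chain origins has no stated cause.

the frog recruitment failure, the invasive mayfly habitat loss, the juvenile carp range expansion, the planktonic algae habitat loss, the riparian zooplankton habitat loss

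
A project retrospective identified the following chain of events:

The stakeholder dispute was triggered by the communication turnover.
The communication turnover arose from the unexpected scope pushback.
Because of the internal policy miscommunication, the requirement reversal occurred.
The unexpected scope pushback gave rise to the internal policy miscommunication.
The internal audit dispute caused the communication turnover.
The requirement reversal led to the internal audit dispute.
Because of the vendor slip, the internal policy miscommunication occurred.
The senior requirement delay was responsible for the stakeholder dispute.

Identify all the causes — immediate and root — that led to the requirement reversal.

the internal policy miscommunication, the unexpected scope pushback, the vendor slip

Immediate cause of the requirement reversal: the internal policy miscommunication.
Further upstream: the unexpected scope pushback, the vendor slip.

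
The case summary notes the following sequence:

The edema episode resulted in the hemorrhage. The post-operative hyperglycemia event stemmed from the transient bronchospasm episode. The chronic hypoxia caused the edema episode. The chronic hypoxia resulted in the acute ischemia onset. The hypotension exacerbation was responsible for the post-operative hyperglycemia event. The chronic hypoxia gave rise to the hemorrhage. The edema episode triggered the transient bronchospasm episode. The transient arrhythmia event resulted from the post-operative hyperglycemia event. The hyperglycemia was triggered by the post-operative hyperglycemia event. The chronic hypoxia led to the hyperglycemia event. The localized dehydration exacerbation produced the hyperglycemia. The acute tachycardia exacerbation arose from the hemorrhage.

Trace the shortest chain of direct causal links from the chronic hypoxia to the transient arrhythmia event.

the chronic hypoxia → the edema episode → the transient bronchospasm episode → the post-operative hyperglycemia event → the transient arrhythmia event

the chronic hypoxia → the edema episode
the edema episode → the transient bronchospasm episode
the transient bronchospasm episode → the post-operative hyperglycemia event
the post-operative hyperglycemia event → the transient arrhythmia event
Length: 4 steps.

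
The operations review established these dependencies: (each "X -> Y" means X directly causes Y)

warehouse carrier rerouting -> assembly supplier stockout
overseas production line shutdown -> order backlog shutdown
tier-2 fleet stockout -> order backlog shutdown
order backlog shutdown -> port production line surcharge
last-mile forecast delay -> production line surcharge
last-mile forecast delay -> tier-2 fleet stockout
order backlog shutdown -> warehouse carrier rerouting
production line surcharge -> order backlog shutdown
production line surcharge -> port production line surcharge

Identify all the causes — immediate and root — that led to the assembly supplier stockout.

the last-mile forecast delay, the order backlog shutdown, the overseas production line shutdown, the production line surcharge, the tier-2 fleet stockout, the warehouse carrier rerouting

Immediate cause of the assembly supplier stockout: the warehouse carrier rerouting.
Further upstream: the last-mile forecast delay, the production line surcharge, the tier-2 fleet stockout, the order backlog shutdown, the overseas production line shutdown.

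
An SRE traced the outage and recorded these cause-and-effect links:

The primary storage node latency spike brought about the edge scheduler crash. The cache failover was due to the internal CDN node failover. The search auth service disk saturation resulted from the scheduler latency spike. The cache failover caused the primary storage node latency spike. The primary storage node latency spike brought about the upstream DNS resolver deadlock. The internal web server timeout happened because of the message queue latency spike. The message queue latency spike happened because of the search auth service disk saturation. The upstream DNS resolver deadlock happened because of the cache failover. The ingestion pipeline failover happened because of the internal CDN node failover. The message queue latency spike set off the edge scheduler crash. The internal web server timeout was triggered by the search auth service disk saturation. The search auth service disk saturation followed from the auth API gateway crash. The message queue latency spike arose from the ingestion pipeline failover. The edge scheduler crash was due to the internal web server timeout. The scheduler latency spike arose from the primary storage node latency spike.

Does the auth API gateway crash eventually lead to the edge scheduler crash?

Yes

There is a causal chain: the auth API gateway crash → the search auth service disk saturation → the message queue latency spike → the edge scheduler crash.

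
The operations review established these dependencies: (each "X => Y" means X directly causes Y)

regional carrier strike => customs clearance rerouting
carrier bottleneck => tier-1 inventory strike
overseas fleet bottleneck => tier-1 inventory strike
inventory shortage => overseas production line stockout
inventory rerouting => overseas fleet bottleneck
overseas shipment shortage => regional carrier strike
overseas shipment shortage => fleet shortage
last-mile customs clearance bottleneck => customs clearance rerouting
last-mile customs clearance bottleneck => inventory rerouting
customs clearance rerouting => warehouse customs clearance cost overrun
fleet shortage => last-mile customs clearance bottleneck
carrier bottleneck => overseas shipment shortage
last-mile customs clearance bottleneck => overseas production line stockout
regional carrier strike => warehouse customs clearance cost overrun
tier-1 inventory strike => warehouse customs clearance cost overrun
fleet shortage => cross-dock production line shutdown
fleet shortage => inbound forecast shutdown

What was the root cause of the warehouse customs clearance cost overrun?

the carrier bottleneck

Tracing upstream from the warehouse customs clearance cost overrun: the warehouse customs clearance cost overrun ← the tier-1 inventory strike ← the carrier bottleneck.
The carrier bottleneck has no stated cause, so it is the root.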